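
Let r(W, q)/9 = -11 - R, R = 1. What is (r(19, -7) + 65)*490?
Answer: -21070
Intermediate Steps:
r(W, q) = -108 (r(W, q) = 9*(-11 - 1*1) = 9*(-11 - 1) = 9*(-12) = -108)
(r(19, -7) + 65)*490 = (-108 + 65)*490 = -43*490 = -21070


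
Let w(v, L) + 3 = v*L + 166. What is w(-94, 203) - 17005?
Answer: -35924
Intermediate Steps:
w(v, L) = 163 + L*v (w(v, L) = -3 + (v*L + 166) = -3 + (L*v + 166) = -3 + (166 + L*v) = 163 + L*v)
w(-94, 203) - 17005 = (163 + 203*(-94)) - 17005 = (163 - 19082) - 17005 = -18919 - 17005 = -35924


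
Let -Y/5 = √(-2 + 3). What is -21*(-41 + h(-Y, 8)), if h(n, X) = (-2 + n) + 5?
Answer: 693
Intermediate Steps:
Y = -5 (Y = -5*√(-2 + 3) = -5*√1 = -5*1 = -5)
h(n, X) = 3 + n
-21*(-41 + h(-Y, 8)) = -21*(-41 + (3 - 1*(-5))) = -21*(-41 + (3 + 5)) = -21*(-41 + 8) = -21*(-33) = 693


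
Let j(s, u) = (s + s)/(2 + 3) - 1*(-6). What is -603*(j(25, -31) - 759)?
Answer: 448029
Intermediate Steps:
j(s, u) = 6 + 2*s/5 (j(s, u) = (2*s)/5 + 6 = (2*s)*(⅕) + 6 = 2*s/5 + 6 = 6 + 2*s/5)
-603*(j(25, -31) - 759) = -603*((6 + (⅖)*25) - 759) = -603*((6 + 10) - 759) = -603*(16 - 759) = -603*(-743) = 448029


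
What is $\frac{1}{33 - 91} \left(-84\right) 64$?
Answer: $\frac{2688}{29} \approx 92.69$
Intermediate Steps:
$\frac{1}{33 - 91} \left(-84\right) 64 = \frac{1}{-58} \left(-84\right) 64 = \left(- \frac{1}{58}\right) \left(-84\right) 64 = \frac{42}{29} \cdot 64 = \frac{2688}{29}$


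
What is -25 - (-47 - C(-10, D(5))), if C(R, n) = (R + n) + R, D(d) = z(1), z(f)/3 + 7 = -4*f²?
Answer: -31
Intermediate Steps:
z(f) = -21 - 12*f² (z(f) = -21 + 3*(-4*f²) = -21 - 12*f²)
D(d) = -33 (D(d) = -21 - 12*1² = -21 - 12*1 = -21 - 12 = -33)
C(R, n) = n + 2*R
-25 - (-47 - C(-10, D(5))) = -25 - (-47 - (-33 + 2*(-10))) = -25 - (-47 - (-33 - 20)) = -25 - (-47 - 1*(-53)) = -25 - (-47 + 53) = -25 - 1*6 = -25 - 6 = -31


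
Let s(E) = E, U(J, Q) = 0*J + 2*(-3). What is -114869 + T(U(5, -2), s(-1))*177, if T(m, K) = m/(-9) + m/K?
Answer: -113689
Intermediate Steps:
U(J, Q) = -6 (U(J, Q) = 0 - 6 = -6)
T(m, K) = -m/9 + m/K (T(m, K) = m*(-1/9) + m/K = -m/9 + m/K)
-114869 + T(U(5, -2), s(-1))*177 = -114869 + (-1/9*(-6) - 6/(-1))*177 = -114869 + (2/3 - 6*(-1))*177 = -114869 + (2/3 + 6)*177 = -114869 + (20/3)*177 = -114869 + 1180 = -113689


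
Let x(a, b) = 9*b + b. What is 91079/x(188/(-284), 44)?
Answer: 91079/440 ≈ 207.00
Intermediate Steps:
x(a, b) = 10*b
91079/x(188/(-284), 44) = 91079/((10*44)) = 91079/440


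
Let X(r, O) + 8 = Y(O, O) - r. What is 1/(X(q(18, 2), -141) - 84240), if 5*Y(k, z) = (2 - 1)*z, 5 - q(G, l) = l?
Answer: -5/421396 ≈ -1.1865e-5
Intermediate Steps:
q(G, l) = 5 - l
Y(k, z) = z/5 (Y(k, z) = ((2 - 1)*z)/5 = (1*z)/5 = z/5)
X(r, O) = -8 - r + O/5 (X(r, O) = -8 + (O/5 - r) = -8 + (-r + O/5) = -8 - r + O/5)
1/(X(q(18, 2), -141) - 84240) = 1/((-8 - (5 - 1*2) + (1/5)*(-141)) - 84240) = 1/((-8 - (5 - 2) - 141/5) - 84240) = 1/((-8 - 1*3 - 141/5) - 84240) = 1/((-8 - 3 - 141/5) - 84240) = 1/(-196/5 - 84240) = 1/(-421396/5) = -5/421396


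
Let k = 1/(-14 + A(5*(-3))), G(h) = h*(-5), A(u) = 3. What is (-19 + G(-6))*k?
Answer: -1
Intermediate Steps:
G(h) = -5*h
k = -1/11 (k = 1/(-14 + 3) = 1/(-11) = -1/11 ≈ -0.090909)
(-19 + G(-6))*k = (-19 - 5*(-6))*(-1/11) = (-19 + 30)*(-1/11) = 11*(-1/11) = -1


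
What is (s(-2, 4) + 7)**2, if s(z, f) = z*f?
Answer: 1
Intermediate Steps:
s(z, f) = f*z
(s(-2, 4) + 7)**2 = (4*(-2) + 7)**2 = (-8 + 7)**2 = (-1)**2 = 1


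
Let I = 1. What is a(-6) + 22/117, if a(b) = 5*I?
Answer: 607/117 ≈ 5.1880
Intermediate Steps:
a(b) = 5 (a(b) = 5*1 = 5)
a(-6) + 22/117 = 5 + 22/117 = 607/117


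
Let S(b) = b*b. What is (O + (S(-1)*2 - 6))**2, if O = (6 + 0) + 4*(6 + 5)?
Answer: 2116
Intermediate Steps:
S(b) = b**2
O = 50 (O = 6 + 4*11 = 6 + 44 = 50)
(O + (S(-1)*2 - 6))**2 = (50 + ((-1)**2*2 - 6))**2 = (50 + (1*2 - 6))**2 = (50 + (2 - 6))**2 = (50 - 4)**2 = 46**2 = 2116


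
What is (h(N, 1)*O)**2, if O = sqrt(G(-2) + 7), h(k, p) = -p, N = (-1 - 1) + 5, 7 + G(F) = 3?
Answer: 3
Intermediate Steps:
G(F) = -4 (G(F) = -7 + 3 = -4)
N = 3 (N = -2 + 5 = 3)
O = sqrt(3) (O = sqrt(-4 + 7) = sqrt(3) ≈ 1.7320)
(h(N, 1)*O)**2 = ((-1*1)*sqrt(3))**2 = (-sqrt(3))**2 = 3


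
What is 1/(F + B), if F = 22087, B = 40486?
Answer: 1/62573 ≈ 1.5981e-5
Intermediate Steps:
1/(F + B) = 1/(22087 + 40486) = 1/62573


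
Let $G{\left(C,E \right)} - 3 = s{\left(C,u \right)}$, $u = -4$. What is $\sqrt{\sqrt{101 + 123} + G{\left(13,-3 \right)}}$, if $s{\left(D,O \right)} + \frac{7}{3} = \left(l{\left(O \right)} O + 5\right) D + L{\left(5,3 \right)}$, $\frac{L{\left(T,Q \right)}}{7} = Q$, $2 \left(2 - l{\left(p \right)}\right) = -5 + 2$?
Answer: $\frac{\sqrt{-858 + 36 \sqrt{14}}}{3} \approx 8.9648 i$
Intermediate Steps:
$l{\left(p \right)} = \frac{7}{2}$ ($l{\left(p \right)} = 2 - \frac{-5 + 2}{2} = 2 - - \frac{3}{2} = 2 + \frac{3}{2} = \frac{7}{2}$)
$L{\left(T,Q \right)} = 7 Q$
$s{\left(D,O \right)} = \frac{56}{3} + D \left(5 + \frac{7 O}{2}\right)$ ($s{\left(D,O \right)} = - \frac{7}{3} + \left(\left(\frac{7 O}{2} + 5\right) D + 7 \cdot 3\right) = - \frac{7}{3} + \left(\left(5 + \frac{7 O}{2}\right) D + 21\right) = - \frac{7}{3} + \left(D \left(5 + \frac{7 O}{2}\right) + 21\right) = - \frac{7}{3} + \left(21 + D \left(5 + \frac{7 O}{2}\right)\right) = \frac{56}{3} + D \left(5 + \frac{7 O}{2}\right)$)
$G{\left(C,E \right)} = \frac{65}{3} - 9 C$ ($G{\left(C,E \right)} = 3 + \left(\frac{56}{3} + 5 C + \frac{7}{2} C \left(-4\right)\right) = 3 + \left(\frac{56}{3} + 5 C - 14 C\right) = 3 - \left(- \frac{56}{3} + 9 C\right) = \frac{65}{3} - 9 C$)
$\sqrt{\sqrt{101 + 123} + G{\left(13,-3 \right)}} = \sqrt{\sqrt{101 + 123} + \left(\frac{65}{3} - 117\right)} = \sqrt{\sqrt{224} + \left(\frac{65}{3} - 117\right)} = \sqrt{4 \sqrt{14} - \frac{286}{3}} = \sqrt{- \frac{286}{3} + 4 \sqrt{14}}$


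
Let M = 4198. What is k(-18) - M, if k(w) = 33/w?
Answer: -25199/6 ≈ -4199.8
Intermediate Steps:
k(-18) - M = 33/(-18) - 1*4198 = 33*(-1/18) - 4198 = -11/6 - 4198 = -25199/6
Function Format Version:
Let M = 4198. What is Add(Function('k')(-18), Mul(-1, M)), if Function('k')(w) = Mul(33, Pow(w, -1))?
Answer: Rational(-25199, 6) ≈ -4199.8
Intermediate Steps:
Add(Function('k')(-18), Mul(-1, M)) = Add(Mul(33, Pow(-18, -1)), Mul(-1, 4198)) = Add(Mul(33, Rational(-1, 18)), -4198) = Add(Rational(-11, 6), -4198) = Rational(-25199, 6)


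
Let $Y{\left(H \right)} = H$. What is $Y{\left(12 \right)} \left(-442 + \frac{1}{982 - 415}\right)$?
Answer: $- \frac{1002452}{189} \approx -5304.0$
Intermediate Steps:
$Y{\left(12 \right)} \left(-442 + \frac{1}{982 - 415}\right) = 12 \left(-442 + \frac{1}{982 - 415}\right) = 12 \left(-442 + \frac{1}{567}\right) = 12 \left(- \frac{250613}{567}\right) = - \frac{1002452}{189}$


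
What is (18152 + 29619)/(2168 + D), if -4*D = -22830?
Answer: 95542/15751 ≈ 6.0658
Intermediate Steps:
D = 11415/2 (D = -1/4*(-22830) = 11415/2 ≈ 5707.5)
(18152 + 29619)/(2168 + D) = (18152 + 29619)/(2168 + 11415/2) = 47771/(15751/2) = 47771*(2/15751) = 95542/15751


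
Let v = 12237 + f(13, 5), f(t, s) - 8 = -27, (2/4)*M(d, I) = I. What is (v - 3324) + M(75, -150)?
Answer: 8594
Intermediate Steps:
M(d, I) = 2*I
f(t, s) = -19 (f(t, s) = 8 - 27 = -19)
v = 12218 (v = 12237 - 19 = 12218)
(v - 3324) + M(75, -150) = (12218 - 3324) + 2*(-150) = 8894 - 300 = 8594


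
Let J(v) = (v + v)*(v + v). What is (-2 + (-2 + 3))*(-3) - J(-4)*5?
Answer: -317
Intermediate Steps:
J(v) = 4*v² (J(v) = (2*v)*(2*v) = 4*v²)
(-2 + (-2 + 3))*(-3) - J(-4)*5 = (-2 + (-2 + 3))*(-3) - 4*(-4)²*5 = (-2 + 1)*(-3) - 4*16*5 = -1*(-3) - 64*5 = 3 - 1*320 = 3 - 320 = -317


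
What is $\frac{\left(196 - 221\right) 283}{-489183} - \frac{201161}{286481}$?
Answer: $- \frac{96377688388}{140141635023} \approx -0.68772$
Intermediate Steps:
$\frac{\left(196 - 221\right) 283}{-489183} - \frac{201161}{286481} = \left(-25\right) 283 \left(- \frac{1}{489183}\right) - \frac{201161}{286481} = \left(-7075\right) \left(- \frac{1}{489183}\right) - \frac{201161}{286481} = \frac{7075}{489183} - \frac{201161}{286481} = - \frac{96377688388}{140141635023}$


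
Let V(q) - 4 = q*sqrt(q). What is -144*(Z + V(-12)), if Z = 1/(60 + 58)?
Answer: -34056/59 + 3456*I*sqrt(3) ≈ -577.22 + 5986.0*I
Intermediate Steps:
Z = 1/118 ≈ 0.0084746
V(q) = 4 + q**(3/2) (V(q) = 4 + q*sqrt(q) = 4 + q**(3/2))
-144*(Z + V(-12)) = -144*(1/118 + (4 + (-12)**(3/2))) = -144*(1/118 + (4 - 24*I*sqrt(3))) = -144*(473/118 - 24*I*sqrt(3)) = -34056/59 + 3456*I*sqrt(3)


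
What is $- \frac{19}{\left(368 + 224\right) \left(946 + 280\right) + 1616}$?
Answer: $- \frac{19}{727408} \approx -2.612 \cdot 10^{-5}$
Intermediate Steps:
$- \frac{19}{\left(368 + 224\right) \left(946 + 280\right) + 1616} = - \frac{19}{592 \cdot 1226 + 1616} = - \frac{19}{725792 + 1616} = - \frac{19}{727408}$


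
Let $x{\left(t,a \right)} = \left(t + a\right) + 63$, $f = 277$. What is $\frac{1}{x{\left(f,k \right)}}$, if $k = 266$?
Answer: $\frac{1}{606} \approx 0.0016502$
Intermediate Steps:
$x{\left(t,a \right)} = 63 + a + t$ ($x{\left(t,a \right)} = \left(a + t\right) + 63 = 63 + a + t$)
$\frac{1}{x{\left(f,k \right)}} = \frac{1}{63 + 266 + 277} = \frac{1}{606}$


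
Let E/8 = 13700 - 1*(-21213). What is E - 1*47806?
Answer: 231498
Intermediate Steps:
E = 279304 (E = 8*(13700 - 1*(-21213)) = 8*(13700 + 21213) = 8*34913 = 279304)
E - 1*47806 = 279304 - 1*47806 = 279304 - 47806 = 231498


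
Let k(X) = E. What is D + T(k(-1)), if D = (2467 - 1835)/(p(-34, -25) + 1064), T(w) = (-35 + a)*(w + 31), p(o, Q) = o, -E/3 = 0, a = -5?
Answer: -638284/515 ≈ -1239.4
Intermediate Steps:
E = 0 (E = -3*0 = 0)
k(X) = 0
T(w) = -1240 - 40*w (T(w) = (-35 - 5)*(w + 31) = -40*(31 + w) = -1240 - 40*w)
D = 316/515 (D = (2467 - 1835)/(-34 + 1064) = 632/1030 = 632*(1/1030) = 316/515 ≈ 0.61359)
D + T(k(-1)) = 316/515 + (-1240 - 40*0) = 316/515 + (-1240 + 0) = 316/515 - 1240 = -638284/515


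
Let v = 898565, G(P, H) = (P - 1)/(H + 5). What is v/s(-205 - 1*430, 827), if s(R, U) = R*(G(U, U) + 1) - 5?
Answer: -74760608/105699 ≈ -707.30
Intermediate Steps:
G(P, H) = (-1 + P)/(5 + H)
s(R, U) = -5 + R*(1 + (-1 + U)/(5 + U)) (s(R, U) = R*((-1 + U)/(5 + U) + 1) - 5 = R*(1 + (-1 + U)/(5 + U)) - 5 = -5 + R*(1 + (-1 + U)/(5 + U)))
v/s(-205 - 1*430, 827) = 898565/((((-205 - 1*430)*(-1 + 827) + (-5 + (-205 - 1*430))*(5 + 827))/(5 + 827))) = 898565/((((-205 - 430)*826 + (-5 + (-205 - 430))*832)/832)) = 898565/(((-635*826 + (-5 - 635)*832)/832)) = 898565/(((-524510 - 640*832)/832)) = 898565/(((-524510 - 532480)/832)) = 898565/(((1/832)*(-1056990))) = 898565/(-528495/416) = 898565*(-416/528495) = -74760608/105699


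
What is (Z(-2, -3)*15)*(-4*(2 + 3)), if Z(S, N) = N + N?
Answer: 1800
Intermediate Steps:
Z(S, N) = 2*N
(Z(-2, -3)*15)*(-4*(2 + 3)) = ((2*(-3))*15)*(-4*(2 + 3)) = (-6*15)*(-4*5) = -90*(-20) = 1800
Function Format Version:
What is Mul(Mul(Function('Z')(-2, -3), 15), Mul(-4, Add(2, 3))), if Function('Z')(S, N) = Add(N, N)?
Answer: 1800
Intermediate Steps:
Function('Z')(S, N) = Mul(2, N)
Mul(Mul(Function('Z')(-2, -3), 15), Mul(-4, Add(2, 3))) = Mul(Mul(Mul(2, -3), 15), Mul(-4, Add(2, 3))) = Mul(Mul(-6, 15), Mul(-4, 5)) = Mul(-90, -20) = 1800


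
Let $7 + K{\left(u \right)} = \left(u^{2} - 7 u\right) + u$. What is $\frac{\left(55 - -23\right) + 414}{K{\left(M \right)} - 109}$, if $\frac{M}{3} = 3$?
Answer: $- \frac{492}{89} \approx -5.5281$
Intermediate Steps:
$M = 9$ ($M = 3 \cdot 3 = 9$)
$K{\left(u \right)} = -7 + u^{2} - 6 u$ ($K{\left(u \right)} = -7 + \left(\left(u^{2} - 7 u\right) + u\right) = -7 + \left(u^{2} - 6 u\right) = -7 + u^{2} - 6 u$)
$\frac{\left(55 - -23\right) + 414}{K{\left(M \right)} - 109} = \frac{\left(55 - -23\right) + 414}{\left(-7 + 9^{2} - 54\right) - 109} = \frac{\left(55 + 23\right) + 414}{\left(-7 + 81 - 54\right) - 109} = \frac{78 + 414}{20 - 109} = \frac{492}{-89} = 492 \left(- \frac{1}{89}\right) = - \frac{492}{89}$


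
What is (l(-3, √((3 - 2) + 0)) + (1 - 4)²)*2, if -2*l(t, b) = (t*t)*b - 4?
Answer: 13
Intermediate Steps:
l(t, b) = 2 - b*t²/2 (l(t, b) = -((t*t)*b - 4)/2 = -(t²*b - 4)/2 = -(b*t² - 4)/2 = -(-4 + b*t²)/2 = 2 - b*t²/2)
(l(-3, √((3 - 2) + 0)) + (1 - 4)²)*2 = ((2 - ½*√((3 - 2) + 0)*(-3)²) + (1 - 4)²)*2 = ((2 - ½*√(1 + 0)*9) + (-3)²)*2 = ((2 - ½*√1*9) + 9)*2 = ((2 - ½*1*9) + 9)*2 = ((2 - 9/2) + 9)*2 = (-5/2 + 9)*2 = (13/2)*2 = 13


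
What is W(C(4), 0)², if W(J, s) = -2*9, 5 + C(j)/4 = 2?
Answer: 324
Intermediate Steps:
C(j) = -12 (C(j) = -20 + 4*2 = -20 + 8 = -12)
W(J, s) = -18
W(C(4), 0)² = (-18)² = 324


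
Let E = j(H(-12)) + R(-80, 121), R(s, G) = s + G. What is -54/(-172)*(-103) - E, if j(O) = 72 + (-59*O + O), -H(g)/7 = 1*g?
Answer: 406493/86 ≈ 4726.7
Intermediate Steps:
R(s, G) = G + s
H(g) = -7*g
j(O) = 72 - 58*O
E = -4759 (E = (72 - (-406)*(-12)) + (121 - 80) = (72 - 58*84) + 41 = (72 - 4872) + 41 = -4800 + 41 = -4759)
-54/(-172)*(-103) - E = -54/(-172)*(-103) - 1*(-4759) = -54*(-1/172)*(-103) + 4759 = (27/86)*(-103) + 4759 = -2781/86 + 4759 = 406493/86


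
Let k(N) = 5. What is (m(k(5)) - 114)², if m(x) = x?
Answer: 11881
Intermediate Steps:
(m(k(5)) - 114)² = (5 - 114)² = (-109)² = 11881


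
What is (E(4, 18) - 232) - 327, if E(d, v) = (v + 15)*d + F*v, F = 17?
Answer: -121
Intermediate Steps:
E(d, v) = 17*v + d*(15 + v) (E(d, v) = (v + 15)*d + 17*v = (15 + v)*d + 17*v = d*(15 + v) + 17*v = 17*v + d*(15 + v))
(E(4, 18) - 232) - 327 = ((15*4 + 17*18 + 4*18) - 232) - 327 = ((60 + 306 + 72) - 232) - 327 = (438 - 232) - 327 = 206 - 327 = -121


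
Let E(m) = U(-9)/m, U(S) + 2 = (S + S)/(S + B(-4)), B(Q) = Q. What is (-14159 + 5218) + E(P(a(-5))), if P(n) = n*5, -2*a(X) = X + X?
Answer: -2905833/325 ≈ -8941.0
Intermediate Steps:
a(X) = -X (a(X) = -(X + X)/2 = -X)
P(n) = 5*n
U(S) = -2 + 2*S/(-4 + S) (U(S) = -2 + (S + S)/(S - 4) = -2 + (2*S)/(-4 + S) = -2 + 2*S/(-4 + S))
E(m) = -8/(13*m) (E(m) = (8/(-4 - 9))/m = (8/(-13))/m = (8*(-1/13))/m = -8/(13*m))
(-14159 + 5218) + E(P(a(-5))) = (-14159 + 5218) - 8/(13*(5*(-1*(-5)))) = -8941 - 8/(13*(5*5)) = -8941 - 8/13/25 = -8941 - 8/13*1/25 = -8941 - 8/325 = -2905833/325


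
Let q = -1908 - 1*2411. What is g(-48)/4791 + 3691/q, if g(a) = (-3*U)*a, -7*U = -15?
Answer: -5450287/6897443 ≈ -0.79019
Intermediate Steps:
U = 15/7 (U = -⅐*(-15) = 15/7 ≈ 2.1429)
q = -4319 (q = -1908 - 2411 = -4319)
g(a) = -45*a/7 (g(a) = (-3*15/7)*a = -45*a/7)
g(-48)/4791 + 3691/q = -45/7*(-48)/4791 + 3691/(-4319) = (2160/7)*(1/4791) + 3691*(-1/4319) = 720/11179 - 3691/4319 = -5450287/6897443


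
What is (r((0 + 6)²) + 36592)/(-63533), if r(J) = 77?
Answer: -36669/63533 ≈ -0.57716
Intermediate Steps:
(r((0 + 6)²) + 36592)/(-63533) = (77 + 36592)/(-63533) = 36669*(-1/63533) = -36669/63533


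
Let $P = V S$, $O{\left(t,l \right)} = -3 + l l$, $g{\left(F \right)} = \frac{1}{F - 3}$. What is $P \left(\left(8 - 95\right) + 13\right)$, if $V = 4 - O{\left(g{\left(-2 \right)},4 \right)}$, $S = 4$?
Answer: $2664$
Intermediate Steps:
$g{\left(F \right)} = \frac{1}{-3 + F}$
$O{\left(t,l \right)} = -3 + l^{2}$
$V = -9$ ($V = 4 - \left(-3 + 4^{2}\right) = 4 - \left(-3 + 16\right) = 4 - 13 = -9$)
$P = -36$ ($P = \left(-9\right) 4 = -36$)
$P \left(\left(8 - 95\right) + 13\right) = - 36 \left(\left(8 - 95\right) + 13\right) = - 36 \left(-87 + 13\right) = \left(-36\right) \left(-74\right) = 2664$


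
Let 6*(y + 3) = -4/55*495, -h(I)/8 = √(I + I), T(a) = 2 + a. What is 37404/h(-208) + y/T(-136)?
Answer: 9/134 + 9351*I*√26/208 ≈ 0.067164 + 229.24*I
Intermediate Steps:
h(I) = -8*√2*√I (h(I) = -8*√(I + I) = -8*√2*√I)
y = -9 (y = -3 + (-4/55*495)/6 = -3 + (⅙)*(-36) = -3 - 6 = -9)
37404/h(-208) + y/T(-136) = 37404/((-8*√2*√(-208))) - 9/(2 - 136) = 37404/((-8*√2*4*I*√13)) - 9/(-134) = 37404/((-32*I*√26)) - 9*(-1/134) = 37404*(I*√26/832) + 9/134 = 9351*I*√26/208 + 9/134 = 9/134 + 9351*I*√26/208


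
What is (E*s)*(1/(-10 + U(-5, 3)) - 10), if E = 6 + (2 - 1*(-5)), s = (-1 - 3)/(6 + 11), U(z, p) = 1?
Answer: 4732/153 ≈ 30.928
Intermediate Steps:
s = -4/17 ≈ -0.23529
E = 13 (E = 6 + (2 + 5) = 6 + 7 = 13)
(E*s)*(1/(-10 + U(-5, 3)) - 10) = (13*(-4/17))*(1/(-10 + 1) - 10) = -52*(1/(-9) - 10)/17 = -52*(-⅑ - 10)/17 = -52/17*(-91/9) = 4732/153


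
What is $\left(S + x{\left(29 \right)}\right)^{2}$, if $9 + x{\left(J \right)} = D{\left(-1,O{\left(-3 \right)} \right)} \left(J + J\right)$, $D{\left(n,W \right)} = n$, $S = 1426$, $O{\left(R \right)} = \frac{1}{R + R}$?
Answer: $1846881$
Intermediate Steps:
$O{\left(R \right)} = \frac{1}{2 R}$
$x{\left(J \right)} = -9 - 2 J$ ($x{\left(J \right)} = -9 - \left(J + J\right) = -9 - 2 J$)
$\left(S + x{\left(29 \right)}\right)^{2} = \left(1426 - 67\right)^{2} = 1359^{2} = 1846881$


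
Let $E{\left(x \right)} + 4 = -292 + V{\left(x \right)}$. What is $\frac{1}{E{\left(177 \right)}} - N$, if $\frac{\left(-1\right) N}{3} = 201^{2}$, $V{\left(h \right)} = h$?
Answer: $\frac{14423156}{119} \approx 1.212 \cdot 10^{5}$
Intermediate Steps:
$E{\left(x \right)} = -296 + x$ ($E{\left(x \right)} = -4 + \left(-292 + x\right) = -296 + x$)
$N = -121203$ ($N = - 3 \cdot 201^{2} = \left(-3\right) 40401 = -121203$)
$\frac{1}{E{\left(177 \right)}} - N = \frac{1}{-296 + 177} - -121203 = \frac{1}{-119} + 121203 = - \frac{1}{119} + 121203 = \frac{14423156}{119}$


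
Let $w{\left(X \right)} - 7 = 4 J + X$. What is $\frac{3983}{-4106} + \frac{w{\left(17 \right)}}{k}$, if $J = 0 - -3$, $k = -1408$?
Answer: $- \frac{719485}{722656} \approx -0.99561$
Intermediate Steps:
$J = 3$ ($J = 0 + 3 = 3$)
$w{\left(X \right)} = 19 + X$ ($w{\left(X \right)} = 7 + \left(4 \cdot 3 + X\right) = 7 + \left(12 + X\right) = 19 + X$)
$\frac{3983}{-4106} + \frac{w{\left(17 \right)}}{k} = \frac{3983}{-4106} + \frac{19 + 17}{-1408} = 3983 \left(- \frac{1}{4106}\right) + 36 \left(- \frac{1}{1408}\right) = - \frac{3983}{4106} - \frac{9}{352} = - \frac{719485}{722656}$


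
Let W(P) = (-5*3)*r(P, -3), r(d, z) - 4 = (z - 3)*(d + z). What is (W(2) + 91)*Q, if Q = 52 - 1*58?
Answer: 354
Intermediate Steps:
r(d, z) = 4 + (-3 + z)*(d + z) (r(d, z) = 4 + (z - 3)*(d + z) = 4 + (-3 + z)*(d + z))
W(P) = -330 + 90*P (W(P) = (-5*3)*(4 + (-3)**2 - 3*P - 3*(-3) + P*(-3)) = -15*(4 + 9 - 3*P + 9 - 3*P) = -15*(22 - 6*P) = -330 + 90*P)
Q = -6 (Q = 52 - 58 = -6)
(W(2) + 91)*Q = ((-330 + 90*2) + 91)*(-6) = ((-330 + 180) + 91)*(-6) = (-150 + 91)*(-6) = -59*(-6) = 354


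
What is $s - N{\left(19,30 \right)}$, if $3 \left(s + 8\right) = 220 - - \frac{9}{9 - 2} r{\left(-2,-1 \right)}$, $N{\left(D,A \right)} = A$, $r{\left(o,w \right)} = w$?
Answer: $\frac{733}{21} \approx 34.905$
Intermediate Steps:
$s = \frac{1363}{21}$ ($s = -8 + \frac{220 - - \frac{9}{9 - 2} \left(-1\right)}{3} = -8 + \frac{220 - - \frac{9}{7} \left(-1\right)}{3} = -8 + \frac{220 - \left(-9\right) \frac{1}{7} \left(-1\right)}{3} = -8 + \frac{220 - \left(- \frac{9}{7}\right) \left(-1\right)}{3} = -8 + \frac{220 - \frac{9}{7}}{3} = -8 + \frac{1}{3} \cdot \frac{1531}{7} = -8 + \frac{1531}{21} = \frac{1363}{21} \approx 64.905$)
$s - N{\left(19,30 \right)} = \frac{1363}{21} - 30 = \frac{733}{21}$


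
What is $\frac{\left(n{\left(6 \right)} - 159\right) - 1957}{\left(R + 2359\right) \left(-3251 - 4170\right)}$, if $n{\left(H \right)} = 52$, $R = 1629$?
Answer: $\frac{516}{7398737} \approx 6.9742 \cdot 10^{-5}$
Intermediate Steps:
$\frac{\left(n{\left(6 \right)} - 159\right) - 1957}{\left(R + 2359\right) \left(-3251 - 4170\right)} = \frac{\left(52 - 159\right) - 1957}{\left(1629 + 2359\right) \left(-3251 - 4170\right)} = \frac{-107 - 1957}{3988 \left(-7421\right)} = - \frac{2064}{-29594948} = \left(-2064\right) \left(- \frac{1}{29594948}\right) = \frac{516}{7398737}$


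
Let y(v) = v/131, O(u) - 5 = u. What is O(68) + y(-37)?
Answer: 9526/131 ≈ 72.718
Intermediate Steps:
O(u) = 5 + u
y(v) = v/131 (y(v) = v*(1/131) = v/131)
O(68) + y(-37) = (5 + 68) + (1/131)*(-37) = 73 - 37/131 = 9526/131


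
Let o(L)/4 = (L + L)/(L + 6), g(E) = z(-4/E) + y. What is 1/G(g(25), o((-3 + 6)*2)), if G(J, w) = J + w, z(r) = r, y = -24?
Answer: -25/504 ≈ -0.049603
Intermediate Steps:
g(E) = -24 - 4/E (g(E) = -4/E - 24 = -24 - 4/E)
o(L) = 8*L/(6 + L) (o(L) = 4*((L + L)/(L + 6)) = 4*((2*L)/(6 + L)) = 4*(2*L/(6 + L)) = 8*L/(6 + L))
1/G(g(25), o((-3 + 6)*2)) = 1/((-24 - 4/25) + 8*((-3 + 6)*2)/(6 + (-3 + 6)*2)) = 1/((-24 - 4*1/25) + 8*(3*2)/(6 + 3*2)) = 1/((-24 - 4/25) + 8*6/(6 + 6)) = 1/(-604/25 + 8*6/12) = 1/(-604/25 + 8*6*(1/12)) = 1/(-604/25 + 4) = 1/(-504/25) = -25/504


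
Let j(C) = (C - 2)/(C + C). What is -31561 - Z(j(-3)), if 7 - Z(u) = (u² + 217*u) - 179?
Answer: -1136357/36 ≈ -31565.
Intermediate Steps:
j(C) = (-2 + C)/(2*C) (j(C) = (-2 + C)/((2*C)) = (-2 + C)*(1/(2*C)) = (-2 + C)/(2*C))
Z(u) = 186 - u² - 217*u (Z(u) = 7 - ((u² + 217*u) - 179) = 7 - (-179 + u² + 217*u) = 7 + (179 - u² - 217*u) = 186 - u² - 217*u)
-31561 - Z(j(-3)) = -31561 - (186 - ((½)*(-2 - 3)/(-3))² - 217*(-2 - 3)/(2*(-3))) = -31561 - (186 - ((½)*(-⅓)*(-5))² - 217*(-1)*(-5)/(2*3)) = -31561 - (186 - (⅚)² - 217*⅚) = -31561 - (186 - 1*25/36 - 1085/6) = -31561 - (186 - 25/36 - 1085/6) = -31561 - 1*161/36 = -31561 - 161/36 = -1136357/36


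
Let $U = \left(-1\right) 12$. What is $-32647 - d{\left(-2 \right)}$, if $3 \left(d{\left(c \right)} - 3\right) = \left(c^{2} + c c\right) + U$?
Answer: $- \frac{97946}{3} \approx -32649.0$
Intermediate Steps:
$U = -12$
$d{\left(c \right)} = -1 + \frac{2 c^{2}}{3}$ ($d{\left(c \right)} = 3 + \frac{\left(c^{2} + c c\right) - 12}{3} = 3 + \frac{\left(c^{2} + c^{2}\right) - 12}{3} = 3 + \frac{2 c^{2} - 12}{3} = 3 + \frac{-12 + 2 c^{2}}{3} = 3 + \left(-4 + \frac{2 c^{2}}{3}\right) = -1 + \frac{2 c^{2}}{3}$)
$-32647 - d{\left(-2 \right)} = -32647 - \left(-1 + \frac{2 \left(-2\right)^{2}}{3}\right) = -32647 - \left(-1 + \frac{2}{3} \cdot 4\right) = -32647 - \left(-1 + \frac{8}{3}\right) = -32647 - \frac{5}{3} = - \frac{97946}{3}$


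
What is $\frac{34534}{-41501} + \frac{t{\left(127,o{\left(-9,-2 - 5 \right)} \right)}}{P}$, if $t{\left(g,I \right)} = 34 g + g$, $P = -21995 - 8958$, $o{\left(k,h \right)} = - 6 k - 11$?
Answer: $- \frac{1253402847}{1284580453} \approx -0.97573$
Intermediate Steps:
$o{\left(k,h \right)} = -11 - 6 k$
$P = -30953$
$t{\left(g,I \right)} = 35 g$
$\frac{34534}{-41501} + \frac{t{\left(127,o{\left(-9,-2 - 5 \right)} \right)}}{P} = \frac{34534}{-41501} + \frac{35 \cdot 127}{-30953} = 34534 \left(- \frac{1}{41501}\right) + 4445 \left(- \frac{1}{30953}\right) = - \frac{34534}{41501} - \frac{4445}{30953} = - \frac{1253402847}{1284580453}$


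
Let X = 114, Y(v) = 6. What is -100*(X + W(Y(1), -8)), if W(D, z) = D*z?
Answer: -6600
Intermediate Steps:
-100*(X + W(Y(1), -8)) = -100*(114 + 6*(-8)) = -100*(114 - 48) = -100*66 = -6600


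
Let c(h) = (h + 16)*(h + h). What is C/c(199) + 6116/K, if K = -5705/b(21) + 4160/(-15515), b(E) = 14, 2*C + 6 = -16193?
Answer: -6536765376631/433088424260 ≈ -15.093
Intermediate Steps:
C = -16199/2 (C = -3 + (½)*(-16193) = -3 - 16193/2 = -16199/2 ≈ -8099.5)
c(h) = 2*h*(16 + h) (c(h) = (16 + h)*(2*h) = 2*h*(16 + h))
K = -2530609/6206 (K = -5705/14 + 4160/(-15515) = -5705*1/14 + 4160*(-1/15515) = -815/2 - 832/3103 = -2530609/6206 ≈ -407.77)
C/c(199) + 6116/K = -16199*1/(398*(16 + 199))/2 + 6116/(-2530609/6206) = -16199/(2*(2*199*215)) + 6116*(-6206/2530609) = -16199/2/85570 - 37955896/2530609 = -16199/2*1/85570 - 37955896/2530609 = -16199/171140 - 37955896/2530609 = -6536765376631/433088424260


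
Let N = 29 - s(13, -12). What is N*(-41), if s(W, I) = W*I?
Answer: -7585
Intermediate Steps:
s(W, I) = I*W
N = 185 (N = 29 - (-12)*13 = 29 - 1*(-156) = 29 + 156 = 185)
N*(-41) = 185*(-41) = -7585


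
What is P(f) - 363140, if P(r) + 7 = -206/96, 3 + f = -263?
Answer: -17431159/48 ≈ -3.6315e+5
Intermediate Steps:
f = -266 (f = -3 - 263 = -266)
P(r) = -439/48 (P(r) = -7 - 206/96 = -7 - 206*1/96 = -7 - 103/48 = -439/48)
P(f) - 363140 = -439/48 - 363140 = -17431159/48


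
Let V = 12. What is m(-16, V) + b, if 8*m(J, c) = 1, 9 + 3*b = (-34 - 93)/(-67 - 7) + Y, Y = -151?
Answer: -46741/888 ≈ -52.636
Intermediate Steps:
b = -11713/222 (b = -3 + ((-34 - 93)/(-67 - 7) - 151)/3 = -3 + (-127/(-74) - 151)/3 = -3 + (-127*(-1/74) - 151)/3 = -3 + (127/74 - 151)/3 = -3 + (⅓)*(-11047/74) = -3 - 11047/222 = -11713/222 ≈ -52.761)
m(J, c) = ⅛ (m(J, c) = (⅛)*1 = ⅛)
m(-16, V) + b = ⅛ - 11713/222 = -46741/888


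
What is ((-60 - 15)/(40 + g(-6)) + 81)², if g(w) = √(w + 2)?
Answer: 4027419819/643204 + 2379825*I/160801 ≈ 6261.5 + 14.8*I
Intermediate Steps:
g(w) = √(2 + w)
((-60 - 15)/(40 + g(-6)) + 81)² = ((-60 - 15)/(40 + √(2 - 6)) + 81)² = (-75/(40 + √(-4)) + 81)² = (-75*(40 - 2*I)/1604 + 81)² = (81 - 75*(40 - 2*I)/1604)²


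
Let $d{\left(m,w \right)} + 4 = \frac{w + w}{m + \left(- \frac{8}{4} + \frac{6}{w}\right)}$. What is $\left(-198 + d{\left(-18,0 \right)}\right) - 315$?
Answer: $-517$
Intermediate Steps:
$d{\left(m,w \right)} = -4 + \frac{2 w}{-2 + m + \frac{6}{w}}$ ($d{\left(m,w \right)} = -4 + \frac{w + w}{m + \left(- \frac{8}{4} + \frac{6}{w}\right)} = -4 + \frac{2 w}{m + \left(\left(-8\right) \frac{1}{4} + \frac{6}{w}\right)} = -4 + \frac{2 w}{m - \left(2 - \frac{6}{w}\right)} = -4 + \frac{2 w}{-2 + m + \frac{6}{w}}$)
$\left(-198 + d{\left(-18,0 \right)}\right) - 315 = \left(-198 + \frac{2 \left(-12 + 0^{2} + 4 \cdot 0 - \left(-36\right) 0\right)}{6 - 0 - 0}\right) - 315 = \left(-198 + \frac{2 \left(-12 + 0 + 0 + 0\right)}{6 + 0 + 0}\right) - 315 = \left(-198 + 2 \cdot \frac{1}{6} \left(-12\right)\right) - 315 = \left(-198 - 4\right) - 315 = -202 - 315 = -517$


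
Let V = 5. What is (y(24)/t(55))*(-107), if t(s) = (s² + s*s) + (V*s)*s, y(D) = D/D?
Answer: -107/21175 ≈ -0.0050531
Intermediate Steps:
y(D) = 1
t(s) = 7*s² (t(s) = (s² + s*s) + (5*s)*s = (s² + s²) + 5*s² = 2*s² + 5*s² = 7*s²)
(y(24)/t(55))*(-107) = (1/(7*55²))*(-107) = (1/(7*3025))*(-107) = (1/21175)*(-107) = -107/21175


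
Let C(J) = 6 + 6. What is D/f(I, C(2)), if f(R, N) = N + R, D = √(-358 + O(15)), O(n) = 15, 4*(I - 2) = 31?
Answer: 28*I*√7/87 ≈ 0.85151*I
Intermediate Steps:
I = 39/4 (I = 2 + (¼)*31 = 2 + 31/4 = 39/4 ≈ 9.7500)
C(J) = 12
D = 7*I*√7 (D = √(-358 + 15) = √(-343) = 7*I*√7 ≈ 18.52*I)
D/f(I, C(2)) = (7*I*√7)/(12 + 39/4) = (7*I*√7)/(87/4) = (7*I*√7)*(4/87) = 28*I*√7/87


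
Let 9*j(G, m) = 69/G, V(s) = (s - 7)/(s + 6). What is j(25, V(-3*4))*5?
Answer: 23/15 ≈ 1.5333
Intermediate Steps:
V(s) = (-7 + s)/(6 + s)
j(G, m) = 23/(3*G) (j(G, m) = (69/G)/9 = 23/(3*G))
j(25, V(-3*4))*5 = ((23/3)/25)*5 = ((23/3)*(1/25))*5 = (23/75)*5 = 23/15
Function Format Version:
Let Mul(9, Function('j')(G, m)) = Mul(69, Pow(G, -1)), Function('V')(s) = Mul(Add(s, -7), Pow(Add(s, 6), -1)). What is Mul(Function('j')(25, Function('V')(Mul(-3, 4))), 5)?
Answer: Rational(23, 15) ≈ 1.5333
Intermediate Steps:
Function('V')(s) = Mul(Pow(Add(6, s), -1), Add(-7, s)) (Function('V')(s) = Mul(Add(-7, s), Pow(Add(6, s), -1)) = Mul(Pow(Add(6, s), -1), Add(-7, s)))
Function('j')(G, m) = Mul(Rational(23, 3), Pow(G, -1)) (Function('j')(G, m) = Mul(Rational(1, 9), Mul(69, Pow(G, -1))) = Mul(Rational(23, 3), Pow(G, -1)))
Mul(Function('j')(25, Function('V')(Mul(-3, 4))), 5) = Mul(Mul(Rational(23, 3), Pow(25, -1)), 5) = Mul(Mul(Rational(23, 3), Rational(1, 25)), 5) = Mul(Rational(23, 75), 5) = Rational(23, 15)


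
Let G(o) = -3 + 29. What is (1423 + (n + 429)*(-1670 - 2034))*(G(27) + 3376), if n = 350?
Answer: -9811344186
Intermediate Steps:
G(o) = 26
(1423 + (n + 429)*(-1670 - 2034))*(G(27) + 3376) = (1423 + (350 + 429)*(-1670 - 2034))*(26 + 3376) = (1423 + 779*(-3704))*3402 = (1423 - 2885416)*3402 = -2883993*3402 = -9811344186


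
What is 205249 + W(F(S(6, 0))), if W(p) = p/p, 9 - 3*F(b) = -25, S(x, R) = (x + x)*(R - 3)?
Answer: 205250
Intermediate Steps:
S(x, R) = 2*x*(-3 + R) (S(x, R) = (2*x)*(-3 + R) = 2*x*(-3 + R))
F(b) = 34/3 (F(b) = 3 - 1/3*(-25) = 3 + 25/3 = 34/3)
W(p) = 1
205249 + W(F(S(6, 0))) = 205249 + 1 = 205250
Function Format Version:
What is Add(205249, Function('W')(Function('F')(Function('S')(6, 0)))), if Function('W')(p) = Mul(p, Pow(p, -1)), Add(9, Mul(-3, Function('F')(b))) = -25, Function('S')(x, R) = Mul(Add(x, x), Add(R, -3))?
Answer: 205250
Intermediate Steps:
Function('S')(x, R) = Mul(2, x, Add(-3, R)) (Function('S')(x, R) = Mul(Mul(2, x), Add(-3, R)) = Mul(2, x, Add(-3, R)))
Function('F')(b) = Rational(34, 3) (Function('F')(b) = Add(3, Mul(Rational(-1, 3), -25)) = Add(3, Rational(25, 3)) = Rational(34, 3))
Function('W')(p) = 1
Add(205249, Function('W')(Function('F')(Function('S')(6, 0)))) = Add(205249, 1) = 205250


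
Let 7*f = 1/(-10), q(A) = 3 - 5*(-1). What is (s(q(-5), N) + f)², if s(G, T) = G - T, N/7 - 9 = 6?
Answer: 46117681/4900 ≈ 9411.8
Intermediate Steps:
N = 105 (N = 63 + 7*6 = 63 + 42 = 105)
q(A) = 8 (q(A) = 3 + 5 = 8)
f = -1/70 (f = (⅐)/(-10) = (⅐)*(-⅒) = -1/70 ≈ -0.014286)
(s(q(-5), N) + f)² = ((8 - 1*105) - 1/70)² = ((8 - 105) - 1/70)² = (-97 - 1/70)² = (-6791/70)² = 46117681/4900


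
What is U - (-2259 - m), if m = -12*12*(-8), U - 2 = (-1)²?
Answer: 3414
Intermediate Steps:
U = 3 (U = 2 + (-1)² = 2 + 1 = 3)
m = 1152 (m = -144*(-8) = 1152)
U - (-2259 - m) = 3 - (-2259 - 1*1152) = 3 - (-2259 - 1152) = 3 - 1*(-3411) = 3 + 3411 = 3414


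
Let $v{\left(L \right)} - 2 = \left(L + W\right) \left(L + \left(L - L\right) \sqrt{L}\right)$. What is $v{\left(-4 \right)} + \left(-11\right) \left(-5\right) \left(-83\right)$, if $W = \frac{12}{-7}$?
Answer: $- \frac{31781}{7} \approx -4540.1$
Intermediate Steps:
$W = - \frac{12}{7}$ ($W = 12 \left(- \frac{1}{7}\right) = - \frac{12}{7} \approx -1.7143$)
$v{\left(L \right)} = 2 + L \left(- \frac{12}{7} + L\right)$ ($v{\left(L \right)} = 2 + \left(L - \frac{12}{7}\right) \left(L + \left(L - L\right) \sqrt{L}\right) = 2 + \left(- \frac{12}{7} + L\right) \left(L + 0 \sqrt{L}\right) = 2 + \left(- \frac{12}{7} + L\right) \left(L + 0\right) = 2 + \left(- \frac{12}{7} + L\right) L = 2 + L \left(- \frac{12}{7} + L\right)$)
$v{\left(-4 \right)} + \left(-11\right) \left(-5\right) \left(-83\right) = \left(2 + \left(-4\right)^{2} - - \frac{48}{7}\right) + \left(-11\right) \left(-5\right) \left(-83\right) = \left(2 + 16 + \frac{48}{7}\right) + 55 \left(-83\right) = \frac{174}{7} - 4565 = - \frac{31781}{7}$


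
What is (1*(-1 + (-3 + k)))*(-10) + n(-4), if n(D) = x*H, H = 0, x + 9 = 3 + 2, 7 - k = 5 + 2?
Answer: 40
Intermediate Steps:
k = 0 (k = 7 - (5 + 2) = 7 - 1*7 = 7 - 7 = 0)
x = -4 (x = -9 + (3 + 2) = -9 + 5 = -4)
n(D) = 0 (n(D) = -4*0 = 0)
(1*(-1 + (-3 + k)))*(-10) + n(-4) = (1*(-1 + (-3 + 0)))*(-10) + 0 = (1*(-1 - 3))*(-10) + 0 = (1*(-4))*(-10) + 0 = -4*(-10) + 0 = 40 + 0 = 40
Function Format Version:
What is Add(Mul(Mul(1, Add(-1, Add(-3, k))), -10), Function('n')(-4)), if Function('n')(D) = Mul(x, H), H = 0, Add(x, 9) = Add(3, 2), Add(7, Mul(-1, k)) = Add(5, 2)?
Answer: 40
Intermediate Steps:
k = 0 (k = Add(7, Mul(-1, Add(5, 2))) = Add(7, Mul(-1, 7)) = Add(7, -7) = 0)
x = -4 (x = Add(-9, Add(3, 2)) = Add(-9, 5) = -4)
Function('n')(D) = 0 (Function('n')(D) = Mul(-4, 0) = 0)
Add(Mul(Mul(1, Add(-1, Add(-3, k))), -10), Function('n')(-4)) = Add(Mul(Mul(1, Add(-1, Add(-3, 0))), -10), 0) = Add(Mul(Mul(1, Add(-1, -3)), -10), 0) = Add(Mul(Mul(1, -4), -10), 0) = Add(Mul(-4, -10), 0) = Add(40, 0) = 40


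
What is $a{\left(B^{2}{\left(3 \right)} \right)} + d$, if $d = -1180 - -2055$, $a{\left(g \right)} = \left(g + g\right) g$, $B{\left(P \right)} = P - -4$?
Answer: $5677$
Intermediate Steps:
$B{\left(P \right)} = 4 + P$ ($B{\left(P \right)} = P + 4 = 4 + P$)
$a{\left(g \right)} = 2 g^{2}$ ($a{\left(g \right)} = 2 g g = 2 g^{2}$)
$d = 875$ ($d = -1180 + 2055 = 875$)
$a{\left(B^{2}{\left(3 \right)} \right)} + d = 2 \left(\left(4 + 3\right)^{2}\right)^{2} + 875 = 2 \left(7^{2}\right)^{2} + 875 = 2 \cdot 49^{2} + 875 = 2 \cdot 2401 + 875 = 4802 + 875 = 5677$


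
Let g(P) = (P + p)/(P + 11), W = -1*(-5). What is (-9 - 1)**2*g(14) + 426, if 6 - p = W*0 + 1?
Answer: 502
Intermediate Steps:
W = 5
p = 5 (p = 6 - (5*0 + 1) = 6 - (0 + 1) = 6 - 1*1 = 6 - 1 = 5)
g(P) = (5 + P)/(11 + P) (g(P) = (P + 5)/(P + 11) = (5 + P)/(11 + P))
(-9 - 1)**2*g(14) + 426 = (-9 - 1)**2*((5 + 14)/(11 + 14)) + 426 = (-10)**2*(19/25) + 426 = 100*((1/25)*19) + 426 = 100*(19/25) + 426 = 76 + 426 = 502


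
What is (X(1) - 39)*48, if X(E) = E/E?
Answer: -1824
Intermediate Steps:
X(E) = 1
(X(1) - 39)*48 = (1 - 39)*48 = -38*48 = -1824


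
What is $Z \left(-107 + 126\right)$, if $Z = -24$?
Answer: $-456$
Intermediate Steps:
$Z \left(-107 + 126\right) = - 24 \left(-107 + 126\right) = \left(-24\right) 19 = -456$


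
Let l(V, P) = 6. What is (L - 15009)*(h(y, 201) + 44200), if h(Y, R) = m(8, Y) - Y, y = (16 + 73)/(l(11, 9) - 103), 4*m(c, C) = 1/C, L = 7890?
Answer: -10865990789325/34532 ≈ -3.1466e+8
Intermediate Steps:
m(c, C) = 1/(4*C)
y = -89/97 (y = (16 + 73)/(6 - 103) = 89/(-97) = 89*(-1/97) = -89/97 ≈ -0.91753)
h(Y, R) = -Y + 1/(4*Y) (h(Y, R) = 1/(4*Y) - Y = -Y + 1/(4*Y))
(L - 15009)*(h(y, 201) + 44200) = (7890 - 15009)*((-1*(-89/97) + 1/(4*(-89/97))) + 44200) = -7119*((89/97 + (¼)*(-97/89)) + 44200) = -7119*((89/97 - 97/356) + 44200) = -7119*(22275/34532 + 44200) = -7119*1526336675/34532 = -10865990789325/34532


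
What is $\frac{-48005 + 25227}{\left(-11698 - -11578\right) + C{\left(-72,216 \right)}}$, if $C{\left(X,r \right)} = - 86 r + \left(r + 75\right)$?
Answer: $\frac{22778}{18405} \approx 1.2376$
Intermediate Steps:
$C{\left(X,r \right)} = 75 - 85 r$ ($C{\left(X,r \right)} = - 86 r + \left(75 + r\right) = 75 - 85 r$)
$\frac{-48005 + 25227}{\left(-11698 - -11578\right) + C{\left(-72,216 \right)}} = \frac{-48005 + 25227}{\left(-11698 - -11578\right) + \left(75 - 18360\right)} = - \frac{22778}{\left(-11698 + 11578\right) + \left(75 - 18360\right)} = - \frac{22778}{-120 - 18285} = - \frac{22778}{-18405} = \left(-22778\right) \left(- \frac{1}{18405}\right) = \frac{22778}{18405}$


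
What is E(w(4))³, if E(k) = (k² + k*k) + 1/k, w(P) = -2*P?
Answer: 1070599167/512 ≈ 2.0910e+6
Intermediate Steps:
E(k) = 1/k + 2*k² (E(k) = (k² + k²) + 1/k = 2*k² + 1/k = 1/k + 2*k²)
E(w(4))³ = ((1 + 2*(-2*4)³)/((-2*4)))³ = ((1 + 2*(-8)³)/(-8))³ = (-(1 + 2*(-512))/8)³ = (-(1 - 1024)/8)³ = (-⅛*(-1023))³ = (1023/8)³ = 1070599167/512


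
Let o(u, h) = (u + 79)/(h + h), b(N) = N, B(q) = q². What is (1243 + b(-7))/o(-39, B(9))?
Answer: 25029/5 ≈ 5005.8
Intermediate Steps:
o(u, h) = (79 + u)/(2*h) (o(u, h) = (79 + u)/((2*h)) = (79 + u)*(1/(2*h)) = (79 + u)/(2*h))
(1243 + b(-7))/o(-39, B(9)) = (1243 - 7)/(((79 - 39)/(2*(9²)))) = 1236/(((½)*40/81)) = 1236/(((½)*(1/81)*40)) = 1236/(20/81) = 1236*(81/20) = 25029/5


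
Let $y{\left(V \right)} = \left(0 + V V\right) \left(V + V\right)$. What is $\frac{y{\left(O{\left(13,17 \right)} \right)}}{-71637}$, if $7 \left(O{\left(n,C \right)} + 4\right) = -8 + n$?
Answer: $\frac{24334}{24571491} \approx 0.00099033$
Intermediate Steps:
$O{\left(n,C \right)} = - \frac{36}{7} + \frac{n}{7}$ ($O{\left(n,C \right)} = -4 + \frac{-8 + n}{7} = -4 + \left(- \frac{8}{7} + \frac{n}{7}\right) = - \frac{36}{7} + \frac{n}{7}$)
$y{\left(V \right)} = 2 V^{3}$ ($y{\left(V \right)} = \left(0 + V^{2}\right) 2 V = V^{2} \cdot 2 V = 2 V^{3}$)
$\frac{y{\left(O{\left(13,17 \right)} \right)}}{-71637} = \frac{2 \left(- \frac{36}{7} + \frac{1}{7} \cdot 13\right)^{3}}{-71637} = 2 \left(- \frac{36}{7} + \frac{13}{7}\right)^{3} \left(- \frac{1}{71637}\right) = 2 \left(- \frac{23}{7}\right)^{3} \left(- \frac{1}{71637}\right) = 2 \left(- \frac{12167}{343}\right) \left(- \frac{1}{71637}\right) = \left(- \frac{24334}{343}\right) \left(- \frac{1}{71637}\right) = \frac{24334}{24571491}$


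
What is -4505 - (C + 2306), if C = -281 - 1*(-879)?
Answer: -7409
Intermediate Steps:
C = 598 (C = -281 + 879 = 598)
-4505 - (C + 2306) = -4505 - (598 + 2306) = -4505 - 1*2904 = -4505 - 2904 = -7409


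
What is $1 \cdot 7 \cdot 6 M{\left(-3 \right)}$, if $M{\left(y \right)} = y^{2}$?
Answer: $378$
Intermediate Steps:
$1 \cdot 7 \cdot 6 M{\left(-3 \right)} = 1 \cdot 7 \cdot 6 \left(-3\right)^{2} = 1 \cdot 42 \cdot 9 = 42 \cdot 9 = 378$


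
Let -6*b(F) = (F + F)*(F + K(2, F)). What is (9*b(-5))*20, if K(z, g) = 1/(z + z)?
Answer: -1425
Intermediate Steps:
K(z, g) = 1/(2*z)
b(F) = -F*(¼ + F)/3 (b(F) = -(F + F)*(F + (½)/2)/6 = -2*F*(F + (½)*(½))/6 = -2*F*(F + ¼)/6 = -2*F*(¼ + F)/6 = -F*(¼ + F)/3)
(9*b(-5))*20 = (9*(-1/12*(-5)*(1 + 4*(-5))))*20 = (9*(-1/12*(-5)*(1 - 20)))*20 = (9*(-1/12*(-5)*(-19)))*20 = (9*(-95/12))*20 = -285/4*20 = -1425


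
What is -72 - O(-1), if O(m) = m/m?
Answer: -73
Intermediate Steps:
O(m) = 1
-72 - O(-1) = -72 - 1*1 = -72 - 1 = -73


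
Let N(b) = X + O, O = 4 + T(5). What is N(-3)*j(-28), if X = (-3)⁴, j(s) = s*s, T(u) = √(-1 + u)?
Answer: 68208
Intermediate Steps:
j(s) = s²
O = 6 (O = 4 + √(-1 + 5) = 4 + √4 = 4 + 2 = 6)
X = 81
N(b) = 87 (N(b) = 81 + 6 = 87)
N(-3)*j(-28) = 87*(-28)² = 87*784 = 68208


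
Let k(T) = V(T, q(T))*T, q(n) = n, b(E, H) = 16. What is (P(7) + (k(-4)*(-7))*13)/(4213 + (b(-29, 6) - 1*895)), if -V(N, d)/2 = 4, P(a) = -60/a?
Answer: -10222/11669 ≈ -0.87600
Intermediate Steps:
V(N, d) = -8 (V(N, d) = -2*4 = -8)
k(T) = -8*T
(P(7) + (k(-4)*(-7))*13)/(4213 + (b(-29, 6) - 1*895)) = (-60/7 + (-8*(-4)*(-7))*13)/(4213 + (16 - 1*895)) = (-60*⅐ + (32*(-7))*13)/(4213 + (16 - 895)) = (-60/7 - 224*13)/(4213 - 879) = (-60/7 - 2912)/3334 = -20444/7*1/3334 = -10222/11669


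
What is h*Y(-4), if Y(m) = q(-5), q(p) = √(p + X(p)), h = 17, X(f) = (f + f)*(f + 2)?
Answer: 85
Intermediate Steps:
X(f) = 2*f*(2 + f) (X(f) = (2*f)*(2 + f) = 2*f*(2 + f))
q(p) = √(p + 2*p*(2 + p))
Y(m) = 5 (Y(m) = √(-5*(5 + 2*(-5))) = √(-5*(5 - 10)) = √(-5*(-5)) = √25 = 5)
h*Y(-4) = 17*5 = 85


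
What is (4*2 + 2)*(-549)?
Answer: -5490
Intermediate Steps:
(4*2 + 2)*(-549) = (8 + 2)*(-549) = 10*(-549) = -5490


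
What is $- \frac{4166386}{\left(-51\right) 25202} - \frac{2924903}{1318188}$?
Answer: $\frac{288782725477}{282378278796} \approx 1.0227$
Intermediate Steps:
$- \frac{4166386}{\left(-51\right) 25202} - \frac{2924903}{1318188} = - \frac{4166386}{-1285302} - \frac{2924903}{1318188} = \left(-4166386\right) \left(- \frac{1}{1285302}\right) - \frac{2924903}{1318188} = \frac{2083193}{642651} - \frac{2924903}{1318188} = \frac{288782725477}{282378278796}$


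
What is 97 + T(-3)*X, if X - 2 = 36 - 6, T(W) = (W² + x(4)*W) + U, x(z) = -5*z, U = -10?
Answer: 1985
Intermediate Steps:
T(W) = -10 + W² - 20*W (T(W) = (W² + (-5*4)*W) - 10 = (W² - 20*W) - 10 = -10 + W² - 20*W)
X = 32 (X = 2 + (36 - 6) = 2 + 30 = 32)
97 + T(-3)*X = 97 + (-10 + (-3)² - 20*(-3))*32 = 97 + (-10 + 9 + 60)*32 = 97 + 59*32 = 97 + 1888 = 1985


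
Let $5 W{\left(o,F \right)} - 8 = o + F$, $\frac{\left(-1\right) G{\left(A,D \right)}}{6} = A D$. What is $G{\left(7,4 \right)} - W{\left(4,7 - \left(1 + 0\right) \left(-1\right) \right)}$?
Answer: $-172$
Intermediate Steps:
$G{\left(A,D \right)} = - 6 A D$
$W{\left(o,F \right)} = \frac{8}{5} + \frac{F}{5} + \frac{o}{5}$ ($W{\left(o,F \right)} = \frac{8}{5} + \frac{o + F}{5} = \frac{8}{5} + \frac{F + o}{5} = \frac{8}{5} + \left(\frac{F}{5} + \frac{o}{5}\right) = \frac{8}{5} + \frac{F}{5} + \frac{o}{5}$)
$G{\left(7,4 \right)} - W{\left(4,7 - \left(1 + 0\right) \left(-1\right) \right)} = \left(-6\right) 7 \cdot 4 - \left(\frac{8}{5} + \frac{7 - \left(1 + 0\right) \left(-1\right)}{5} + \frac{1}{5} \cdot 4\right) = -168 - \left(\frac{8}{5} + \frac{7 - 1 \left(-1\right)}{5} + \frac{4}{5}\right) = -168 - \left(\frac{8}{5} + \frac{7 - -1}{5} + \frac{4}{5}\right) = -168 - \left(\frac{8}{5} + \frac{7 + 1}{5} + \frac{4}{5}\right) = -168 - \left(\frac{8}{5} + \frac{1}{5} \cdot 8 + \frac{4}{5}\right) = -168 - \left(\frac{8}{5} + \frac{8}{5} + \frac{4}{5}\right) = -168 - 4 = -172$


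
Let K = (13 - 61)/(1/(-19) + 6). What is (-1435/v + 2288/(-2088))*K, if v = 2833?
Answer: 360170992/27851223 ≈ 12.932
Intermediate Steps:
K = -912/113 (K = -48/(-1/19 + 6) = -48/113/19 = -48*19/113 = -912/113 ≈ -8.0708)
(-1435/v + 2288/(-2088))*K = (-1435/2833 + 2288/(-2088))*(-912/113) = (-1435*1/2833 + 2288*(-1/2088))*(-912/113) = (-1435/2833 - 286/261)*(-912/113) = -1184773/739413*(-912/113) = 360170992/27851223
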